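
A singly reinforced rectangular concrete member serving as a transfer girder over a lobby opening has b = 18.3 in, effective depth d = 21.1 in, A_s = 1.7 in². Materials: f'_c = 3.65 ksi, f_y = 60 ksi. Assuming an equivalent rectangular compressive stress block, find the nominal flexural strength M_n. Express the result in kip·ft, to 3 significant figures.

T = A_s f_y = 1.7 × 60 = 102 kips.
a = T/(0.85 f'_c b) = 102/(0.85 × 3.65 × 18.3) = 1.797 in.
M_n = T(d − a/2) = 102 × (21.1 − 0.8985) = 2060.6 kip·in = 2060.6/12 = 171.72 kip·ft.

M_n ≈ 172 kip·ft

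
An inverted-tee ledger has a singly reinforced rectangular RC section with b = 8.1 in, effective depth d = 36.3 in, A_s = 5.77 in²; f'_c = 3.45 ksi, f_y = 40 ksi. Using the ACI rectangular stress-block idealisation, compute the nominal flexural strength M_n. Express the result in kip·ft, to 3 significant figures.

M_n ≈ 605 kip·ft

T = A_s f_y = 5.77 × 40 = 230.8 kips.
a = T/(0.85 f'_c b) = 230.8/(0.85 × 3.45 × 8.1) = 9.717 in.
M_n = T(d − a/2) = 230.8 × (36.3 − 4.8585) = 7256.7 kip·in = 7256.7/12 = 604.73 kip·ft.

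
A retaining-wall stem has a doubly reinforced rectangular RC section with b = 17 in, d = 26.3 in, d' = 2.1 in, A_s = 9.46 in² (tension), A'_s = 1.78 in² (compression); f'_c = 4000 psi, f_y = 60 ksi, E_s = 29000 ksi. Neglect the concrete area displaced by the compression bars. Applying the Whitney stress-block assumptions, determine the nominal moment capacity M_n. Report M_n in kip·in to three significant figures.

M_n ≈ 12900 kip·in

Assume both steels yield.
a = (A_s − A'_s) f_y/(0.85 f'_c b) = (9.46 − 1.78) × 60/(0.85 × 4 × 17) = 7.972 in.
c = a/β₁ = 7.972/0.85 = 9.379 in; ε'_s = 0.003(c − d')/c = 0.0023 ≥ ε_y = 0.0021, so the compression steel yields.
M_n = (A_s − A'_s) f_y (d − a/2) + A'_s f_y (d − d') = 460.8 × (26.3 − 3.986) + 106.8 × (26.3 − 2.1) = 10282.3 + 2584.6 = 12866.9 kip·in.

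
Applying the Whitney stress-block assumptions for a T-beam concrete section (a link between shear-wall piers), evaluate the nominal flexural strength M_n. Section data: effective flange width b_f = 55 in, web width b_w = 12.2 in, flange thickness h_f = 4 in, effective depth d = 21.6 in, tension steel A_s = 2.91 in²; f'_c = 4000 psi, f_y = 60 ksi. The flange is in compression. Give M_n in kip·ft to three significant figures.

Tension: T = A_s f_y = 2.91 × 60 = 174.6 kips.
Try a within the flange: a = T/(0.85 f'_c b_f) = 174.6/(0.85 × 4 × 55) = 0.934 in.
Since a = 0.934 ≤ h_f = 4 in, the stress block lies entirely in the flange; analyse as a rectangular beam of width b_f.
M_n = T(d − a/2) = 174.6 × (21.6 − 0.467) = 3689.8 kip·in.
M_n = 3689.8/12 = 307.48 kip·ft.

M_n ≈ 307 kip·ft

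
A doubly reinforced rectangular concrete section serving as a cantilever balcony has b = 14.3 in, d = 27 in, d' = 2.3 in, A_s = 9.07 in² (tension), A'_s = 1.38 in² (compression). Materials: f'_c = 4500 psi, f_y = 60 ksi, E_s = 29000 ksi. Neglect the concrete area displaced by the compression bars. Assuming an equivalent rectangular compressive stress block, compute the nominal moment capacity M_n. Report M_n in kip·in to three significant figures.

M_n ≈ 12600 kip·in

Assume both steels yield.
a = (A_s − A'_s) f_y/(0.85 f'_c b) = (9.07 − 1.38) × 60/(0.85 × 4.5 × 14.3) = 8.435 in.
c = a/β₁ = 8.435/0.825 = 10.224 in; ε'_s = 0.003(c − d')/c = 0.0023 ≥ ε_y = 0.0021, so the compression steel yields.
M_n = (A_s − A'_s) f_y (d − a/2) + A'_s f_y (d − d') = 461.4 × (27 − 4.2175) + 82.8 × (27 − 2.3) = 10511.8 + 2045.2 = 12557.0 kip·in.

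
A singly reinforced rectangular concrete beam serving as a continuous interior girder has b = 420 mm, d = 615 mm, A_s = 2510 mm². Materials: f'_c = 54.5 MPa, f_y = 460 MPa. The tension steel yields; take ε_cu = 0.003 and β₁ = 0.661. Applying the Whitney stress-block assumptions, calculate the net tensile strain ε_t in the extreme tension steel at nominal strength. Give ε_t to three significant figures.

a = A_s f_y/(0.85 f'_c b) = 59.34 mm.
β₁ = 0.661, so c = a/β₁ = 59.34/0.661 = 89.77 mm.
From the linear strain diagram with ε_cu = 0.003: ε_t = 0.003 (d − c)/c = 0.003 × (615 − 89.77)/89.77 = 0.0176.
Since ε_t ≥ 0.005, the section is tension-controlled.

ε_t ≈ 0.0176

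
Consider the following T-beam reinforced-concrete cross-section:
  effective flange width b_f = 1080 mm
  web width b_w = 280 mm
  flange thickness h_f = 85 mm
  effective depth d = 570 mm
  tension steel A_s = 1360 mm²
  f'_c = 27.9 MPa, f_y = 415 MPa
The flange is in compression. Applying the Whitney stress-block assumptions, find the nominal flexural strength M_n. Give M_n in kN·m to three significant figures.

Tension: T = A_s f_y = 1360 × 415 = 564400 N.
Try a within the flange: a = T/(0.85 f'_c b_f) = 564400/(0.85 × 27.9 × 1080) = 22.04 mm.
Since a = 22.04 ≤ h_f = 85 mm, the stress block lies entirely in the flange; analyse as a rectangular beam of width b_f.
M_n = T(d − a/2) = 564400 × (570 − 11.02) = 315.49 × 10⁶ N·mm.
M_n = 315.49 kN·m.

M_n ≈ 315 kN·m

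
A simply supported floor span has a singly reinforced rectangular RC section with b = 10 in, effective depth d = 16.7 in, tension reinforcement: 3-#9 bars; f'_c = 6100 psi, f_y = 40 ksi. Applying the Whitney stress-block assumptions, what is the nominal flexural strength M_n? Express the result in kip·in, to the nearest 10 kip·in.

A_s = 3 × 1 = 3 in².
T = A_s f_y = 3 × 40 = 120 kips.
a = T/(0.85 f'_c b) = 120/(0.85 × 6.1 × 10) = 2.314 in.
M_n = T(d − a/2) = 120 × (16.7 − 1.157) = 1865.2 kip·in.

M_n ≈ 1870 kip·in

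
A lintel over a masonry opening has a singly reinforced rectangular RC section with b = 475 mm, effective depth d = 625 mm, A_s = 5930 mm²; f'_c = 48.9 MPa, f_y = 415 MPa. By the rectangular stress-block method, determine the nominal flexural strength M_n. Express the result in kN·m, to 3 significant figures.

T = A_s f_y = 5930 × 415 = 2460950 N = 2460.95 kN.
From C = T: a = T/(0.85 f'_c b) = 2460950/(0.85 × 48.9 × 475) = 124.65 mm.
M_n = T(d − a/2) = 2460.95 kN × (625 − 62.325) mm = 1384.72 kN·m.

M_n ≈ 1380 kN·m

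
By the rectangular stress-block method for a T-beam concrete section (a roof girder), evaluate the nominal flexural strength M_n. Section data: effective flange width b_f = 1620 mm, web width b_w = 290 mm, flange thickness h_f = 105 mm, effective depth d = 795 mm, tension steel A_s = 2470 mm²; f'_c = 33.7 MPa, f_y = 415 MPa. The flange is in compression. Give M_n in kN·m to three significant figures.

Tension: T = A_s f_y = 2470 × 415 = 1025050 N.
Try a within the flange: a = T/(0.85 f'_c b_f) = 1025050/(0.85 × 33.7 × 1620) = 22.09 mm.
Since a = 22.09 ≤ h_f = 105 mm, the stress block lies entirely in the flange; analyse as a rectangular beam of width b_f.
M_n = T(d − a/2) = 1025050 × (795 − 11.045) = 803.59 × 10⁶ N·mm.
M_n = 803.59 kN·m.

M_n ≈ 804 kN·m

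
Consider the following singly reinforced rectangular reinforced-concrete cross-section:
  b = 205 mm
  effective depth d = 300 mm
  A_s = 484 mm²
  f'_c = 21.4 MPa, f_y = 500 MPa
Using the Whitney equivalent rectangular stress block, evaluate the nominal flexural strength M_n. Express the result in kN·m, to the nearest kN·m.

M_n ≈ 65 kN·m

T = A_s f_y = 484 × 500 = 242000 N = 242 kN.
From C = T: a = T/(0.85 f'_c b) = 242000/(0.85 × 21.4 × 205) = 64.90 mm.
M_n = T(d − a/2) = 242 kN × (300 − 32.45) mm = 64.75 kN·m.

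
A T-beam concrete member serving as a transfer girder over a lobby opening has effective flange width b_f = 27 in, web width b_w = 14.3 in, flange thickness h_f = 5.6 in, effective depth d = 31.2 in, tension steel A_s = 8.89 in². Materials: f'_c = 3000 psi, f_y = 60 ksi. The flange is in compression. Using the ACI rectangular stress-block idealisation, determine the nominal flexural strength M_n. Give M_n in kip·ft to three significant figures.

M_n ≈ 1200 kip·ft

Tension: T = A_s f_y = 8.89 × 60 = 533.4 kips.
Try a within the flange: a = T/(0.85 f'_c b_f) = 533.4/(0.85 × 3 × 27) = 7.747 in.
a = 7.747 > h_f = 5.6 in: the block extends into the web. Split into flange-overhang and web parts.
C_f = 0.85 f'_c (b_f − b_w) h_f = 0.85 × 3 × (27 − 14.3) × 5.6 = 181.4 kips.
Remaining web compression depth: a_w = (T − C_f)/(0.85 f'_c b_w) = (533.4 − 181.4)/(0.85 × 3 × 14.3) = 9.653 in.
M_n = C_f(d − h_f/2) + (T − C_f)(d − a_w/2) = 181.4 × (31.2 − 2.8) + 352 × (31.2 − 4.8265) = 5151.8 + 9283.5 = 14435.3 kip·in.
M_n = 14435.3/12 = 1202.94 kip·ft.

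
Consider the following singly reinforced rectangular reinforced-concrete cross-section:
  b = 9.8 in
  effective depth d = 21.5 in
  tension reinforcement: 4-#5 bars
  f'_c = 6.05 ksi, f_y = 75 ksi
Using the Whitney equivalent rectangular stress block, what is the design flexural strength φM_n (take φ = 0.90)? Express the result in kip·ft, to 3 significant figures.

φM_n ≈ 144 kip·ft

A_s = 4 × 0.31 = 1.24 in².
T = A_s f_y = 1.24 × 75 = 93 kips.
a = T/(0.85 f'_c b) = 93/(0.85 × 6.05 × 9.8) = 1.845 in.
M_n = T(d − a/2) = 93 × (21.5 − 0.9225) = 1913.7 kip·in = 1913.7/12 = 159.48 kip·ft.
φM_n = 0.90 × 159.48 = 143.53 kip·ft.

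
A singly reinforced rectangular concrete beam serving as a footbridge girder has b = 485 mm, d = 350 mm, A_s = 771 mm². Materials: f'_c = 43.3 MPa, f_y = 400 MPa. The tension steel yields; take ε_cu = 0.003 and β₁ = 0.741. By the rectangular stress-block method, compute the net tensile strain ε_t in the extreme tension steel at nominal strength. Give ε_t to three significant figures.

ε_t ≈ 0.0420

a = A_s f_y/(0.85 f'_c b) = 17.28 mm.
β₁ = 0.741, so c = a/β₁ = 17.28/0.741 = 23.32 mm.
From the linear strain diagram with ε_cu = 0.003: ε_t = 0.003 (d − c)/c = 0.003 × (350 − 23.32)/23.32 = 0.0420.
Since ε_t ≥ 0.005, the section is tension-controlled.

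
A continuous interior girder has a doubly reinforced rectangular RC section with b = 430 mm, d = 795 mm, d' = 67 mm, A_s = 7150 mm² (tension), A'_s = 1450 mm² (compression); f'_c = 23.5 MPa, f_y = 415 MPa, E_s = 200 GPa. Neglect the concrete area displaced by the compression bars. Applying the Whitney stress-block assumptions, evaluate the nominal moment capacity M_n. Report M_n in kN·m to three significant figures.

Assume both tension and compression steel yield.
Net tension couple steel: A_s − A'_s = 5700 mm².
a = (A_s − A'_s) f_y / (0.85 f'_c b) = 2365500/(0.85 × 23.5 × 430) = 275.40 mm.
c = a/β₁ = 275.40/0.85 = 324.00 mm; ε'_s = 0.003(c − d')/c = 0.0024 ≥ f_y/E_s = 0.0021, so compression steel does yield.
M_n = (A_s − A'_s) f_y (d − a/2) + A'_s f_y (d − d') = [2365500 × (795 − 137.7) + 601750 × (795 − 67)] × 10⁻⁶ = 1554.84 + 438.07 = 1992.91 kN·m.

M_n ≈ 1990 kN·m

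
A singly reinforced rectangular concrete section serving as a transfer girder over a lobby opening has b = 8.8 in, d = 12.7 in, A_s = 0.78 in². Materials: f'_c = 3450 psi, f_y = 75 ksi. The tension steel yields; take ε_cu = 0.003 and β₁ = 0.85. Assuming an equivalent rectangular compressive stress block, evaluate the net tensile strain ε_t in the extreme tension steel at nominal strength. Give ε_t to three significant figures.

ε_t ≈ 0.0113

a = A_s f_y/(0.85 f'_c b) = 2.267 in.
β₁ = 0.85, so c = a/β₁ = 2.267/0.85 = 2.667 in.
From the linear strain diagram with ε_cu = 0.003: ε_t = 0.003 (d − c)/c = 0.003 × (12.7 − 2.667)/2.667 = 0.0113.
Since ε_t ≥ 0.005, the section is tension-controlled.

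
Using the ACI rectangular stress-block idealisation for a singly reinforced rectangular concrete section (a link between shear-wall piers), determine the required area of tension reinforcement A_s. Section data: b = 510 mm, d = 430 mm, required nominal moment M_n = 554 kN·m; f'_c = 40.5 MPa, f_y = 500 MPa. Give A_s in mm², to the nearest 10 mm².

With M_n = 0.85 f'_c a b (d − a/2), solve the quadratic for a:
a = d − √(d² − 2M_n/(0.85 f'_c b)) = 430 − √(430² − 2 × 554×10⁶/(0.85 × 40.5 × 510)) = 81.02 mm.
A_s = 0.85 f'_c a b / f_y = 0.85 × 40.5 × 81.02 × 510 / 500 = 2844.9 mm².

A_s ≈ 2840 mm²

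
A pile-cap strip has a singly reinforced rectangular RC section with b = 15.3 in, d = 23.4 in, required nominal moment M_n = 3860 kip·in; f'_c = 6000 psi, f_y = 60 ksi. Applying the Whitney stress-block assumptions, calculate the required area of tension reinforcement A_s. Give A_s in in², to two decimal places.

From M_n = 0.85 f'_c a b (d − a/2):
a = d − √(d² − 2M_n/(0.85 f'_c b)) = 23.4 − √(23.4² − 2 × 3860/(0.85 × 6 × 15.3)) = 2.219 in.
A_s = 0.85 f'_c a b / f_y = 0.85 × 6 × 2.219 × 15.3 / 60 = 2.886 in².

A_s ≈ 2.89 in²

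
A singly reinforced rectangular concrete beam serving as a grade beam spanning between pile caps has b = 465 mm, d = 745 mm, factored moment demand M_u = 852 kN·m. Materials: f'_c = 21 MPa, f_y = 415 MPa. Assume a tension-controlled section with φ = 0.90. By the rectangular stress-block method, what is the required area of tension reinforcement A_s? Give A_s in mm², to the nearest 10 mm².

M_n = M_u/φ = 852/0.90 = 946.667 kN·m.
With M_n = 0.85 f'_c a b (d − a/2), solve the quadratic for a:
a = d − √(d² − 2M_n/(0.85 f'_c b)) = 745 − √(745² − 2 × 946.667×10⁶/(0.85 × 21 × 465)) = 173.23 mm.
A_s = 0.85 f'_c a b / f_y = 0.85 × 21 × 173.23 × 465 / 415 = 3464.7 mm².

A_s ≈ 3460 mm²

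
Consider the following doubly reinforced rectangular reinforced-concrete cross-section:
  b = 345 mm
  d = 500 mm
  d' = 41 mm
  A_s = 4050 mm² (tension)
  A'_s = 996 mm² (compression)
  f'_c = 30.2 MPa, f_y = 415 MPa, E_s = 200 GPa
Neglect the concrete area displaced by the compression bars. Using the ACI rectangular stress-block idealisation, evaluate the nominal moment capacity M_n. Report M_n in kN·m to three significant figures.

Assume both tension and compression steel yield.
Net tension couple steel: A_s − A'_s = 3054 mm².
a = (A_s − A'_s) f_y / (0.85 f'_c b) = 1267410/(0.85 × 30.2 × 345) = 143.11 mm.
c = a/β₁ = 143.11/0.834 = 171.59 mm; ε'_s = 0.003(c − d')/c = 0.0023 ≥ f_y/E_s = 0.0021, so compression steel does yield.
M_n = (A_s − A'_s) f_y (d − a/2) + A'_s f_y (d − d') = [1267410 × (500 − 71.555) + 413340 × (500 − 41)] × 10⁻⁶ = 543.02 + 189.72 = 732.74 kN·m.

M_n ≈ 733 kN·m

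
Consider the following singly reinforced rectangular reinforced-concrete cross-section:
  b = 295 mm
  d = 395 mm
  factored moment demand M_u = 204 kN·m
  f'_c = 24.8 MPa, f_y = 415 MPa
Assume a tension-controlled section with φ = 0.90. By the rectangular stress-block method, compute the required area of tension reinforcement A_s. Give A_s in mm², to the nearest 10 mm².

M_n = M_u/φ = 204/0.90 = 226.667 kN·m.
With M_n = 0.85 f'_c a b (d − a/2), solve the quadratic for a:
a = d − √(d² − 2M_n/(0.85 f'_c b)) = 395 − √(395² − 2 × 226.667×10⁶/(0.85 × 24.8 × 295)) = 106.69 mm.
A_s = 0.85 f'_c a b / f_y = 0.85 × 24.8 × 106.69 × 295 / 415 = 1598.7 mm².

A_s ≈ 1600 mm²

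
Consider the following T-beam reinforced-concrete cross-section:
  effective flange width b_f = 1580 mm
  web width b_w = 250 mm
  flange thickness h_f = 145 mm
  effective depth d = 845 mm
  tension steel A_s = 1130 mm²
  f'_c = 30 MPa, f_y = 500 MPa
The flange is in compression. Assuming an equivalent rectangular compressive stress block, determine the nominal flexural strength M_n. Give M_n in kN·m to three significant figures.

Tension: T = A_s f_y = 1130 × 500 = 565000 N.
Try a within the flange: a = T/(0.85 f'_c b_f) = 565000/(0.85 × 30 × 1580) = 14.02 mm.
Since a = 14.02 ≤ h_f = 145 mm, the stress block lies entirely in the flange; analyse as a rectangular beam of width b_f.
M_n = T(d − a/2) = 565000 × (845 − 7.01) = 473.46 × 10⁶ N·mm.
M_n = 473.46 kN·m.

M_n ≈ 473 kN·m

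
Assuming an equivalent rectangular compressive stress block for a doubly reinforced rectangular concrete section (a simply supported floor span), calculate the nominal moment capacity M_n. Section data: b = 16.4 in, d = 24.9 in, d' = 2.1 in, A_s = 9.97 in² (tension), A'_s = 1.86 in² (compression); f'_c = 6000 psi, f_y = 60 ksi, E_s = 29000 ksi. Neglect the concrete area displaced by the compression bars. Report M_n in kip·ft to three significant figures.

Assume both steels yield.
a = (A_s − A'_s) f_y/(0.85 f'_c b) = (9.97 − 1.86) × 60/(0.85 × 6 × 16.4) = 5.818 in.
c = a/β₁ = 5.818/0.75 = 7.757 in; ε'_s = 0.003(c − d')/c = 0.0022 ≥ ε_y = 0.0021, so the compression steel yields.
M_n = (A_s − A'_s) f_y (d − a/2) + A'_s f_y (d − d') = 486.6 × (24.9 − 2.909) + 111.6 × (24.9 − 2.1) = 10700.8 + 2544.5 = 13245.3 kip·in = 13245.3/12 = 1103.78 kip·ft.

M_n ≈ 1100 kip·ft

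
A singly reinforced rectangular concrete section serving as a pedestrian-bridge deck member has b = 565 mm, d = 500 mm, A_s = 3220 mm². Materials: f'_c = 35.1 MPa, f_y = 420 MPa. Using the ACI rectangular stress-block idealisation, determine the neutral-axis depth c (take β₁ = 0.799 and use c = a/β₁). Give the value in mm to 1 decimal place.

c ≈ 100.4 mm

T = A_s f_y = 3220 × 420 = 1352400 N = 1352.4 kN.
Setting C = 0.85 f'_c a b equal to T: a = 1352400/(0.85 × 35.1 × 565) = 80.229 mm.
With β₁ = 0.799, c = a/β₁ = 80.229/0.799 = 100.4 mm.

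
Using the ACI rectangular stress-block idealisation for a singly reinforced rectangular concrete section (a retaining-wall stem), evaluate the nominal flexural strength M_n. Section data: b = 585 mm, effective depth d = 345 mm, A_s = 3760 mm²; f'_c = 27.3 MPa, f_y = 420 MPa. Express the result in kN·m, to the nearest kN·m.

M_n ≈ 453 kN·m

T = A_s f_y = 3760 × 420 = 1579200 N = 1579.2 kN.
From C = T: a = T/(0.85 f'_c b) = 1579200/(0.85 × 27.3 × 585) = 116.33 mm.
M_n = T(d − a/2) = 1579.2 kN × (345 − 58.165) mm = 452.97 kN·m.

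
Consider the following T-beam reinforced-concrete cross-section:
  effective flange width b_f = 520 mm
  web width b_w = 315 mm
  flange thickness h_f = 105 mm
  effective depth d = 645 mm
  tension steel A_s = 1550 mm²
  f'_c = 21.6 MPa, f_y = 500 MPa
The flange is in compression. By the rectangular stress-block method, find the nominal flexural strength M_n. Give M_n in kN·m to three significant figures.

M_n ≈ 468 kN·m

Tension: T = A_s f_y = 1550 × 500 = 775000 N.
Try a within the flange: a = T/(0.85 f'_c b_f) = 775000/(0.85 × 21.6 × 520) = 81.18 mm.
Since a = 81.18 ≤ h_f = 105 mm, the stress block lies entirely in the flange; analyse as a rectangular beam of width b_f.
M_n = T(d − a/2) = 775000 × (645 − 40.59) = 468.42 × 10⁶ N·mm.
M_n = 468.42 kN·m.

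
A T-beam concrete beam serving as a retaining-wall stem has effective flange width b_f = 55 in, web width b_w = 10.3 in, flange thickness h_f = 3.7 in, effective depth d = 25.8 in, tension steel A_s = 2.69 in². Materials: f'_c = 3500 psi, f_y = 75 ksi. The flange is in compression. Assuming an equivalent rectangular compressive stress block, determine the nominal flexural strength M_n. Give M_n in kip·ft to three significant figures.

M_n ≈ 423 kip·ft

Tension: T = A_s f_y = 2.69 × 75 = 201.75 kips.
Try a within the flange: a = T/(0.85 f'_c b_f) = 201.75/(0.85 × 3.5 × 55) = 1.233 in.
Since a = 1.233 ≤ h_f = 3.7 in, the stress block lies entirely in the flange; analyse as a rectangular beam of width b_f.
M_n = T(d − a/2) = 201.75 × (25.8 − 0.6165) = 5080.8 kip·in.
M_n = 5080.8/12 = 423.40 kip·ft.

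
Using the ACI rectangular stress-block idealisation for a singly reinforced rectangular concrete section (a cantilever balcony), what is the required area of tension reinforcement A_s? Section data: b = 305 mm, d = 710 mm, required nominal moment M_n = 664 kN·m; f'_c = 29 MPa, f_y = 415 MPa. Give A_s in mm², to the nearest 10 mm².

A_s ≈ 2500 mm²

With M_n = 0.85 f'_c a b (d − a/2), solve the quadratic for a:
a = d − √(d² − 2M_n/(0.85 f'_c b)) = 710 − √(710² − 2 × 664×10⁶/(0.85 × 29 × 305)) = 137.76 mm.
A_s = 0.85 f'_c a b / f_y = 0.85 × 29 × 137.76 × 305 / 415 = 2495.7 mm².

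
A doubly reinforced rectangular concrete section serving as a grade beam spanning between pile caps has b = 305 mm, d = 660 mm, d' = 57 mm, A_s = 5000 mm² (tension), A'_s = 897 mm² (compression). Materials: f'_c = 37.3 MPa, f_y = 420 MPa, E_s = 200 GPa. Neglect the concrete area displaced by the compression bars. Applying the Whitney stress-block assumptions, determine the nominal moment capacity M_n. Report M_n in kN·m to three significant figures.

Assume both tension and compression steel yield.
Net tension couple steel: A_s − A'_s = 4103 mm².
a = (A_s − A'_s) f_y / (0.85 f'_c b) = 1723260/(0.85 × 37.3 × 305) = 178.21 mm.
c = a/β₁ = 178.21/0.784 = 227.31 mm; ε'_s = 0.003(c − d')/c = 0.0022 ≥ f_y/E_s = 0.0021, so compression steel does yield.
M_n = (A_s − A'_s) f_y (d − a/2) + A'_s f_y (d − d') = [1723260 × (660 − 89.105) + 376740 × (660 − 57)] × 10⁻⁶ = 983.80 + 227.17 = 1210.97 kN·m.

M_n ≈ 1210 kN·m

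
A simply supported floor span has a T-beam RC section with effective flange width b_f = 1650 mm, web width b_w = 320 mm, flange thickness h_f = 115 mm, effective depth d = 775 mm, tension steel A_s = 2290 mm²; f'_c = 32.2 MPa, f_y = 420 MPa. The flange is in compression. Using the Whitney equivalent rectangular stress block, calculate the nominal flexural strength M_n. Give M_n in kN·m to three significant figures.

M_n ≈ 735 kN·m

Tension: T = A_s f_y = 2290 × 420 = 961800 N.
Try a within the flange: a = T/(0.85 f'_c b_f) = 961800/(0.85 × 32.2 × 1650) = 21.30 mm.
Since a = 21.30 ≤ h_f = 115 mm, the stress block lies entirely in the flange; analyse as a rectangular beam of width b_f.
M_n = T(d − a/2) = 961800 × (775 − 10.65) = 735.15 × 10⁶ N·mm.
M_n = 735.15 kN·m.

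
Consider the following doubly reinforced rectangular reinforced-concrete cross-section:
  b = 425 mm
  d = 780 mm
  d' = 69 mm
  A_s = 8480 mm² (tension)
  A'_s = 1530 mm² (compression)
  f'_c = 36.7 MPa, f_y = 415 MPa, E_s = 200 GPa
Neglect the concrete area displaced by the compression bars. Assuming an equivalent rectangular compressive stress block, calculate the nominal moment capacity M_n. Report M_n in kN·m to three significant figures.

Assume both tension and compression steel yield.
Net tension couple steel: A_s − A'_s = 6950 mm².
a = (A_s − A'_s) f_y / (0.85 f'_c b) = 2884250/(0.85 × 36.7 × 425) = 217.55 mm.
c = a/β₁ = 217.55/0.788 = 276.08 mm; ε'_s = 0.003(c − d')/c = 0.0023 ≥ f_y/E_s = 0.0021, so compression steel does yield.
M_n = (A_s − A'_s) f_y (d − a/2) + A'_s f_y (d − d') = [2884250 × (780 − 108.775) + 634950 × (780 − 69)] × 10⁻⁶ = 1935.98 + 451.45 = 2387.43 kN·m.

M_n ≈ 2390 kN·m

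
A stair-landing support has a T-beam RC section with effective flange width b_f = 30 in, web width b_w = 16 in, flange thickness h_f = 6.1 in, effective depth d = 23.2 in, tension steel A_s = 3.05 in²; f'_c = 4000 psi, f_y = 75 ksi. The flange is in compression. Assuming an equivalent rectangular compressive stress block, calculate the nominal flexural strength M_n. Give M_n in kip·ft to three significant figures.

M_n ≈ 421 kip·ft

Tension: T = A_s f_y = 3.05 × 75 = 228.75 kips.
Try a within the flange: a = T/(0.85 f'_c b_f) = 228.75/(0.85 × 4 × 30) = 2.243 in.
Since a = 2.243 ≤ h_f = 6.1 in, the stress block lies entirely in the flange; analyse as a rectangular beam of width b_f.
M_n = T(d − a/2) = 228.75 × (23.2 − 1.1215) = 5050.5 kip·in.
M_n = 5050.5/12 = 420.88 kip·ft.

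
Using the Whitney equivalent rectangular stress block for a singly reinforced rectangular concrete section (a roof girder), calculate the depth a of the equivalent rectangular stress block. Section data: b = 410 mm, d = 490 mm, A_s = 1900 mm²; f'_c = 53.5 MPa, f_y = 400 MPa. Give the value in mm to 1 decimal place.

a ≈ 40.8 mm

T = A_s f_y = 1900 × 400 = 760000 N = 760 kN.
Setting C = 0.85 f'_c a b equal to T: a = 760000/(0.85 × 53.5 × 410) = 40.8 mm.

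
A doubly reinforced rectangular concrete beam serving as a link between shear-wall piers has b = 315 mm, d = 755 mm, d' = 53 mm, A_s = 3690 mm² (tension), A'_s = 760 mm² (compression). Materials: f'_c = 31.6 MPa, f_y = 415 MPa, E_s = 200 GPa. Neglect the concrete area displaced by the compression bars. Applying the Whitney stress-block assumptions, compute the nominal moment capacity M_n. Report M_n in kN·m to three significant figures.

M_n ≈ 1050 kN·m

Assume both tension and compression steel yield.
Net tension couple steel: A_s − A'_s = 2930 mm².
a = (A_s − A'_s) f_y / (0.85 f'_c b) = 1215950/(0.85 × 31.6 × 315) = 143.71 mm.
c = a/β₁ = 143.71/0.824 = 174.41 mm; ε'_s = 0.003(c − d')/c = 0.0021 ≥ f_y/E_s = 0.0021, so compression steel does yield.
M_n = (A_s − A'_s) f_y (d − a/2) + A'_s f_y (d − d') = [1215950 × (755 − 71.855) + 315400 × (755 − 53)] × 10⁻⁶ = 830.67 + 221.41 = 1052.08 kN·m.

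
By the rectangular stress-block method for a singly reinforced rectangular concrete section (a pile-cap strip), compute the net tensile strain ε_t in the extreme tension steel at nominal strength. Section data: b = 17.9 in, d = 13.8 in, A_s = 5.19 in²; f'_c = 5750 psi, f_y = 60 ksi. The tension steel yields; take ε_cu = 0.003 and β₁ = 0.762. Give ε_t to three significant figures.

ε_t ≈ 0.00586

a = A_s f_y/(0.85 f'_c b) = 3.559 in.
β₁ = 0.762, so c = a/β₁ = 3.559/0.762 = 4.671 in.
From the linear strain diagram with ε_cu = 0.003: ε_t = 0.003 (d − c)/c = 0.003 × (13.8 − 4.671)/4.671 = 0.00586.
Since ε_t ≥ 0.005, the section is tension-controlled.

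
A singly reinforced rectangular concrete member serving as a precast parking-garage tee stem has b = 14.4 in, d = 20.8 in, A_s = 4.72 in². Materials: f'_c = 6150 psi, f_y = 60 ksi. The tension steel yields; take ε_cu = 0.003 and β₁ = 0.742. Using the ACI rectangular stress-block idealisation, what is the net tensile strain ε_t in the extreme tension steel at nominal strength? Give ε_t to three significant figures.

ε_t ≈ 0.00931

a = A_s f_y/(0.85 f'_c b) = 3.762 in.
β₁ = 0.742, so c = a/β₁ = 3.762/0.742 = 5.070 in.
From the linear strain diagram with ε_cu = 0.003: ε_t = 0.003 (d − c)/c = 0.003 × (20.8 − 5.070)/5.070 = 0.00931.
Since ε_t ≥ 0.005, the section is tension-controlled.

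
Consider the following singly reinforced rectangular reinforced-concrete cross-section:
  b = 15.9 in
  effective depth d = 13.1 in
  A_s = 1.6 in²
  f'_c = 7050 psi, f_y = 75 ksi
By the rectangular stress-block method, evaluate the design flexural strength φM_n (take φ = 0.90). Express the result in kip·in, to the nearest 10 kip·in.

φM_n ≈ 1350 kip·in

T = A_s f_y = 1.6 × 75 = 120 kips.
a = T/(0.85 f'_c b) = 120/(0.85 × 7.05 × 15.9) = 1.259 in.
M_n = T(d − a/2) = 120 × (13.1 − 0.6295) = 1496.5 kip·in.
φM_n = 0.90 × 1496.5 = 1346.9 kip·in.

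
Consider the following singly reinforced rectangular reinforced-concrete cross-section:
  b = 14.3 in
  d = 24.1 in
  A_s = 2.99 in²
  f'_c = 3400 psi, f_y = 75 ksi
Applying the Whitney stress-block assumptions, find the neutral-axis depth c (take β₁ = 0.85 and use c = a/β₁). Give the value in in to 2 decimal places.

c ≈ 6.38 in

T = A_s f_y = 2.99 × 75 = 224.25 kips.
a = T/(0.85 f'_c b) = 224.25/(0.85 × 3.4 × 14.3) = 5.4262 in.
With β₁ = 0.85, c = a/β₁ = 5.4262/0.85 = 6.38 in.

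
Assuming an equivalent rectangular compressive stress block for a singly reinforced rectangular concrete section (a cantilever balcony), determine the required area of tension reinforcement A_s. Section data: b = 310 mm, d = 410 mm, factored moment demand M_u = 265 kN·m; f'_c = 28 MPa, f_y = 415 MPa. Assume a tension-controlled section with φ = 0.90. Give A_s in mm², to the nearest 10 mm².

M_n = M_u/φ = 265/0.90 = 294.444 kN·m.
With M_n = 0.85 f'_c a b (d − a/2), solve the quadratic for a:
a = d − √(d² − 2M_n/(0.85 f'_c b)) = 410 − √(410² − 2 × 294.444×10⁶/(0.85 × 28 × 310)) = 112.88 mm.
A_s = 0.85 f'_c a b / f_y = 0.85 × 28 × 112.88 × 310 / 415 = 2006.8 mm².

A_s ≈ 2010 mm²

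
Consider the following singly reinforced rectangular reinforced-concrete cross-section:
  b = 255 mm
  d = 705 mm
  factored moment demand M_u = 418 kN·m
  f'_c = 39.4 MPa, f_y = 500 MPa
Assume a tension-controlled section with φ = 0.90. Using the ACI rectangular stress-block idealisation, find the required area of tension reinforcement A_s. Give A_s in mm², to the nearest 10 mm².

M_n = M_u/φ = 418/0.90 = 464.444 kN·m.
With M_n = 0.85 f'_c a b (d − a/2), solve the quadratic for a:
a = d − √(d² − 2M_n/(0.85 f'_c b)) = 705 − √(705² − 2 × 464.444×10⁶/(0.85 × 39.4 × 255)) = 81.90 mm.
A_s = 0.85 f'_c a b / f_y = 0.85 × 39.4 × 81.90 × 255 / 500 = 1398.8 mm².

A_s ≈ 1400 mm²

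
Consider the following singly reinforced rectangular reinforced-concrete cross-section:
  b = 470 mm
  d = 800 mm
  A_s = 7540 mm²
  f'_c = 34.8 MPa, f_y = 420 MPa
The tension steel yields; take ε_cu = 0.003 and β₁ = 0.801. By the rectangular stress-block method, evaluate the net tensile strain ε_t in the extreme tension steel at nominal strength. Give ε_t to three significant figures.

a = A_s f_y/(0.85 f'_c b) = 227.78 mm.
β₁ = 0.801, so c = a/β₁ = 227.78/0.801 = 284.37 mm.
From the linear strain diagram with ε_cu = 0.003: ε_t = 0.003 (d − c)/c = 0.003 × (800 − 284.37)/284.37 = 0.00544.
Since ε_t ≥ 0.005, the section is tension-controlled.

ε_t ≈ 0.00544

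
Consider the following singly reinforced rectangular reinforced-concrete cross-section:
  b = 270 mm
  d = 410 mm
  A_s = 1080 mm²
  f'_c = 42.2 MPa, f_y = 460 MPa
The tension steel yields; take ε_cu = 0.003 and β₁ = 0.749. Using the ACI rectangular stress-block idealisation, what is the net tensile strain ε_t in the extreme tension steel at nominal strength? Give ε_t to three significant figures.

a = A_s f_y/(0.85 f'_c b) = 51.30 mm.
β₁ = 0.749, so c = a/β₁ = 51.30/0.749 = 68.49 mm.
From the linear strain diagram with ε_cu = 0.003: ε_t = 0.003 (d − c)/c = 0.003 × (410 − 68.49)/68.49 = 0.0150.
Since ε_t ≥ 0.005, the section is tension-controlled.

ε_t ≈ 0.0150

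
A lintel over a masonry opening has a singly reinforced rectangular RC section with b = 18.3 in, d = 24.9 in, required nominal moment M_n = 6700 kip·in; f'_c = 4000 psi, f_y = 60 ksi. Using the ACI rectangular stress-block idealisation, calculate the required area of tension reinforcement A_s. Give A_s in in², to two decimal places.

A_s ≈ 4.96 in²

From M_n = 0.85 f'_c a b (d − a/2):
a = d − √(d² − 2M_n/(0.85 f'_c b)) = 24.9 − √(24.9² − 2 × 6700/(0.85 × 4 × 18.3)) = 4.784 in.
A_s = 0.85 f'_c a b / f_y = 0.85 × 4 × 4.784 × 18.3 / 60 = 4.961 in².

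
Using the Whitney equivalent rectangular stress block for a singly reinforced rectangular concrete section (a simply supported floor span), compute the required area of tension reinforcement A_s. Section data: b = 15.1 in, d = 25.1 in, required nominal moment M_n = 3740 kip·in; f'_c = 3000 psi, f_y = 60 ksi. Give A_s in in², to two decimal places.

A_s ≈ 2.71 in²

From M_n = 0.85 f'_c a b (d − a/2):
a = d − √(d² − 2M_n/(0.85 f'_c b)) = 25.1 − √(25.1² − 2 × 3740/(0.85 × 3 × 15.1)) = 4.225 in.
A_s = 0.85 f'_c a b / f_y = 0.85 × 3 × 4.225 × 15.1 / 60 = 2.711 in².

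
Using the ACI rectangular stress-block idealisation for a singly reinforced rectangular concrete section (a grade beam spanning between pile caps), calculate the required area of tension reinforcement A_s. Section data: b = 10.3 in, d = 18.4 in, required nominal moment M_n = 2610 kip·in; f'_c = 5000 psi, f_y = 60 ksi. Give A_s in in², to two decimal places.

From M_n = 0.85 f'_c a b (d − a/2):
a = d − √(d² − 2M_n/(0.85 f'_c b)) = 18.4 − √(18.4² − 2 × 2610/(0.85 × 5 × 10.3)) = 3.591 in.
A_s = 0.85 f'_c a b / f_y = 0.85 × 5 × 3.591 × 10.3 / 60 = 2.620 in².

A_s ≈ 2.62 in²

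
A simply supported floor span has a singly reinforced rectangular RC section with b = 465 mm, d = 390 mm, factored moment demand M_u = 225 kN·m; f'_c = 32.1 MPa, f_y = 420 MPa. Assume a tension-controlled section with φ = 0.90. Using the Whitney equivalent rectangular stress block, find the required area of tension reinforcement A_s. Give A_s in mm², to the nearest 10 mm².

A_s ≈ 1640 mm²

M_n = M_u/φ = 225/0.90 = 250 kN·m.
With M_n = 0.85 f'_c a b (d − a/2), solve the quadratic for a:
a = d − √(d² − 2M_n/(0.85 f'_c b)) = 390 − √(390² − 2 × 250×10⁶/(0.85 × 32.1 × 465)) = 54.30 mm.
A_s = 0.85 f'_c a b / f_y = 0.85 × 32.1 × 54.30 × 465 / 420 = 1640.3 mm².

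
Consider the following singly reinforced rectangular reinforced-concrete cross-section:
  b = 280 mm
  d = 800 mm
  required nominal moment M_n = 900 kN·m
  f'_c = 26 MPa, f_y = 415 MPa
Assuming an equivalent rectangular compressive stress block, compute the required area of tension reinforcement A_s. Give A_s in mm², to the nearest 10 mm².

With M_n = 0.85 f'_c a b (d − a/2), solve the quadratic for a:
a = d − √(d² − 2M_n/(0.85 f'_c b)) = 800 − √(800² − 2 × 900×10⁶/(0.85 × 26 × 280)) = 209.14 mm.
A_s = 0.85 f'_c a b / f_y = 0.85 × 26 × 209.14 × 280 / 415 = 3118.5 mm².

A_s ≈ 3120 mm²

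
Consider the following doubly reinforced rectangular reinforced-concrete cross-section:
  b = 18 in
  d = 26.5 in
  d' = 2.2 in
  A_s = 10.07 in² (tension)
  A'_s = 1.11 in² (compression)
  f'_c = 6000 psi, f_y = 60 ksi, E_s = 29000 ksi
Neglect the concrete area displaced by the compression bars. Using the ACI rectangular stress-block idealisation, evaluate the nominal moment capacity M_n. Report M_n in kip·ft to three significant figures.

Assume both steels yield.
a = (A_s − A'_s) f_y/(0.85 f'_c b) = (10.07 − 1.11) × 60/(0.85 × 6 × 18) = 5.856 in.
c = a/β₁ = 5.856/0.75 = 7.808 in; ε'_s = 0.003(c − d')/c = 0.0022 ≥ ε_y = 0.0021, so the compression steel yields.
M_n = (A_s − A'_s) f_y (d − a/2) + A'_s f_y (d − d') = 537.6 × (26.5 − 2.928) + 66.6 × (26.5 − 2.2) = 12672.3 + 1618.4 = 14290.7 kip·in = 14290.7/12 = 1190.89 kip·ft.

M_n ≈ 1190 kip·ft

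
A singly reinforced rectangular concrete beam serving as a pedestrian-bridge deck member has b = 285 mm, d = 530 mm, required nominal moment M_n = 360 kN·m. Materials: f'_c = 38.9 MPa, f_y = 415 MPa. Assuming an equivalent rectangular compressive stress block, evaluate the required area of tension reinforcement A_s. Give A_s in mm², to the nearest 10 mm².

A_s ≈ 1770 mm²

With M_n = 0.85 f'_c a b (d − a/2), solve the quadratic for a:
a = d − √(d² − 2M_n/(0.85 f'_c b)) = 530 − √(530² − 2 × 360×10⁶/(0.85 × 38.9 × 285)) = 77.79 mm.
A_s = 0.85 f'_c a b / f_y = 0.85 × 38.9 × 77.79 × 285 / 415 = 1766.4 mm².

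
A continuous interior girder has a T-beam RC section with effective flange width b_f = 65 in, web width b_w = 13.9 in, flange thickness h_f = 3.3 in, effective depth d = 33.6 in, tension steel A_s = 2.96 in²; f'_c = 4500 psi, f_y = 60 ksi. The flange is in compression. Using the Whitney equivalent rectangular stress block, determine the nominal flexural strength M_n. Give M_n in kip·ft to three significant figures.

M_n ≈ 492 kip·ft

Tension: T = A_s f_y = 2.96 × 60 = 177.6 kips.
Try a within the flange: a = T/(0.85 f'_c b_f) = 177.6/(0.85 × 4.5 × 65) = 0.714 in.
Since a = 0.714 ≤ h_f = 3.3 in, the stress block lies entirely in the flange; analyse as a rectangular beam of width b_f.
M_n = T(d − a/2) = 177.6 × (33.6 − 0.357) = 5904.0 kip·in.
M_n = 5904.0/12 = 492.00 kip·ft.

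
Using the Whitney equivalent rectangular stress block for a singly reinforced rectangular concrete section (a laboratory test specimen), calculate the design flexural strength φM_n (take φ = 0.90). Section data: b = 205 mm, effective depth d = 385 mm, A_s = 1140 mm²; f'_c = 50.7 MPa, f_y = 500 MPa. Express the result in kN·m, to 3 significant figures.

T = A_s f_y = 1140 × 500 = 570000 N = 570 kN.
From C = T: a = T/(0.85 f'_c b) = 570000/(0.85 × 50.7 × 205) = 64.52 mm.
M_n = T(d − a/2) = 570 kN × (385 − 32.26) mm = 201.06 kN·m.
φM_n = 0.90 × 201.06 = 180.95 kN·m.

φM_n ≈ 181 kN·m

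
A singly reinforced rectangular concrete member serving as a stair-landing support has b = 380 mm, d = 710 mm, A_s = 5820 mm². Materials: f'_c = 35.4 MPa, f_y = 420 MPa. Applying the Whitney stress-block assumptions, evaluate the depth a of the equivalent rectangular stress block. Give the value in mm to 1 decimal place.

T = A_s f_y = 5820 × 420 = 2444400 N = 2444.4 kN.
Setting C = 0.85 f'_c a b equal to T: a = 2444400/(0.85 × 35.4 × 380) = 213.8 mm.

a ≈ 213.8 mm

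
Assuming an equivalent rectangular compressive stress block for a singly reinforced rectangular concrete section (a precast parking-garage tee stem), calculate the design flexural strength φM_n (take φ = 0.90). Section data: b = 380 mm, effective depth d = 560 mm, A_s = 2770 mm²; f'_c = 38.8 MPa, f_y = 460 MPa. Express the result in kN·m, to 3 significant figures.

T = A_s f_y = 2770 × 460 = 1274200 N = 1274.2 kN.
From C = T: a = T/(0.85 f'_c b) = 1274200/(0.85 × 38.8 × 380) = 101.67 mm.
M_n = T(d − a/2) = 1274.2 kN × (560 − 50.835) mm = 648.78 kN·m.
φM_n = 0.90 × 648.78 = 583.90 kN·m.

φM_n ≈ 584 kN·m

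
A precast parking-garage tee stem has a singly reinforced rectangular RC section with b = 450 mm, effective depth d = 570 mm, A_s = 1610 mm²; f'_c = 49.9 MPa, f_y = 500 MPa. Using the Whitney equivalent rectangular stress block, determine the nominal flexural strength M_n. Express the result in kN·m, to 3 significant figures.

T = A_s f_y = 1610 × 500 = 805000 N = 805 kN.
From C = T: a = T/(0.85 f'_c b) = 805000/(0.85 × 49.9 × 450) = 42.18 mm.
M_n = T(d − a/2) = 805 kN × (570 − 21.09) mm = 441.87 kN·m.

M_n ≈ 442 kN·m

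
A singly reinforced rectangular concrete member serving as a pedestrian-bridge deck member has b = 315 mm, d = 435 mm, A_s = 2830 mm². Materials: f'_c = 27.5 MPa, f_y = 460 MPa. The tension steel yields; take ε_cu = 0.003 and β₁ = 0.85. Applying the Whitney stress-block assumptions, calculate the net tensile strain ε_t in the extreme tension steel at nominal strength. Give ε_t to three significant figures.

a = A_s f_y/(0.85 f'_c b) = 176.80 mm.
β₁ = 0.85, so c = a/β₁ = 176.80/0.85 = 208.00 mm.
From the linear strain diagram with ε_cu = 0.003: ε_t = 0.003 (d − c)/c = 0.003 × (435 − 208.00)/208.00 = 0.00327.
ε_t < 0.004 — the section is over-reinforced for flexure under ACI limits.

ε_t ≈ 0.00327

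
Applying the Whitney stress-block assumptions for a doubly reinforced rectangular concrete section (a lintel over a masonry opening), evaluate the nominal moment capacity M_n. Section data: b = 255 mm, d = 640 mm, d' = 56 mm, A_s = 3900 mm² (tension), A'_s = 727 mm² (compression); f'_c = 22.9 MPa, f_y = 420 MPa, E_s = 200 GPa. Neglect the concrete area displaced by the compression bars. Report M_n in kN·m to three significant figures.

Assume both tension and compression steel yield.
Net tension couple steel: A_s − A'_s = 3173 mm².
a = (A_s − A'_s) f_y / (0.85 f'_c b) = 1332660/(0.85 × 22.9 × 255) = 268.49 mm.
c = a/β₁ = 268.49/0.85 = 315.87 mm; ε'_s = 0.003(c − d')/c = 0.0025 ≥ f_y/E_s = 0.0021, so compression steel does yield.
M_n = (A_s − A'_s) f_y (d − a/2) + A'_s f_y (d − d') = [1332660 × (640 − 134.245) + 305340 × (640 − 56)] × 10⁻⁶ = 674.00 + 178.32 = 852.32 kN·m.

M_n ≈ 852 kN·m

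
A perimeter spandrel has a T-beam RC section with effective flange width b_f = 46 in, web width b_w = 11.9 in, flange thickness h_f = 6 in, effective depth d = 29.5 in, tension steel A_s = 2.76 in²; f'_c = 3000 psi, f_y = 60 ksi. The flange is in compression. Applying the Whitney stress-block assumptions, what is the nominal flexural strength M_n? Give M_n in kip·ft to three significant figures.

M_n ≈ 397 kip·ft

Tension: T = A_s f_y = 2.76 × 60 = 165.6 kips.
Try a within the flange: a = T/(0.85 f'_c b_f) = 165.6/(0.85 × 3 × 46) = 1.412 in.
Since a = 1.412 ≤ h_f = 6 in, the stress block lies entirely in the flange; analyse as a rectangular beam of width b_f.
M_n = T(d − a/2) = 165.6 × (29.5 − 0.706) = 4768.3 kip·in.
M_n = 4768.3/12 = 397.36 kip·ft.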